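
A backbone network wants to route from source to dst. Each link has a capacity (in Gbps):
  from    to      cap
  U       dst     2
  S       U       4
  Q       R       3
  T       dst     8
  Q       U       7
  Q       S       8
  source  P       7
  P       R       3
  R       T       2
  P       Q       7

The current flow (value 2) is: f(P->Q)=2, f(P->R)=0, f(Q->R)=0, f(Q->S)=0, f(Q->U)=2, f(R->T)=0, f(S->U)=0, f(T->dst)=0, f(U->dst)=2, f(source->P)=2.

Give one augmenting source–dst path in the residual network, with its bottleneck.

Residual along source->P->R->T->dst: source->P: 5, P->R: 3, R->T: 2, T->dst: 8.
Bottleneck = min = 2.

source->P->R->T->dst, bottleneck 2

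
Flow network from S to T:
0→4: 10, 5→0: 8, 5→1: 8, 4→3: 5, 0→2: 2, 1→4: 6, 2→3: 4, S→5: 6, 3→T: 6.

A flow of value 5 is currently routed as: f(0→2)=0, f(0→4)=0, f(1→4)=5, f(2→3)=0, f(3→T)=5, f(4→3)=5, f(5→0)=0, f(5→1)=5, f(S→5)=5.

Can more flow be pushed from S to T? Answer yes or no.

Residual path S→5→0→2→3→T has bottleneck 1 > 0.
Pushing 1 along it raises the flow to 6, so the given flow is not maximum.

Yes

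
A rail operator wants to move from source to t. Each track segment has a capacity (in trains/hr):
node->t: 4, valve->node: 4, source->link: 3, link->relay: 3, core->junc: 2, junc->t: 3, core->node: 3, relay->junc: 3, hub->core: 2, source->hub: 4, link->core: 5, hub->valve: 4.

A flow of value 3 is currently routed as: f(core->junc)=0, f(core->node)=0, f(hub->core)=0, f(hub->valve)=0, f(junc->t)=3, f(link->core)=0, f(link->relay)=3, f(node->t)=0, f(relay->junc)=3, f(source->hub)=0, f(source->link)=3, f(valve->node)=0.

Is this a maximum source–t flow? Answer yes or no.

No

Residual path source->hub->core->node->t has bottleneck 2 > 0.
Pushing 2 along it raises the flow to 5, so the given flow is not maximum.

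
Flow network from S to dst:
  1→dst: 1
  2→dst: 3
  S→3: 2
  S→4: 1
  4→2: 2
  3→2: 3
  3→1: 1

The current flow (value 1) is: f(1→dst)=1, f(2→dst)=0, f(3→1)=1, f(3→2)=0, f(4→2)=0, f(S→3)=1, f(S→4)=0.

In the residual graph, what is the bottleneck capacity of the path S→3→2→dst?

Residual capacities along the path: S→3: 1, 3→2: 3, 2→dst: 3.
Minimum is 1.

1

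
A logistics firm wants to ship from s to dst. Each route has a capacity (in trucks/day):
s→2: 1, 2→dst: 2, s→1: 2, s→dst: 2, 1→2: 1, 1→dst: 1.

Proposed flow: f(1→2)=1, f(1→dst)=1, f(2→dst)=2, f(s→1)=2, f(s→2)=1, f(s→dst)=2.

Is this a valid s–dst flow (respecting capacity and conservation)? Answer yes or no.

Yes

Every edge has 0 ≤ f(e) ≤ cap(e).
At each intermediate node, inflow equals outflow.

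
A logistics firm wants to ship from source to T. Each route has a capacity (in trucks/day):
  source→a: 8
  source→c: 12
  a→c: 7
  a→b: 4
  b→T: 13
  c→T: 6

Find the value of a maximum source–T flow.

Augment source→c→T: bottleneck 6. Total 6.
Augment source→a→b→T: bottleneck 4. Total 10.
No augmenting path remains in the residual graph.

10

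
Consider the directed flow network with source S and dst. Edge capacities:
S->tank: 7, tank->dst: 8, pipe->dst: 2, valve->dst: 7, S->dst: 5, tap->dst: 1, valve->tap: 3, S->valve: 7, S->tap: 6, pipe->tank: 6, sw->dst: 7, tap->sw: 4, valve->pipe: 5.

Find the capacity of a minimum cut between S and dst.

Max flow = 24 (via 5 augmenting paths).
In the residual at optimum, the set reachable from S is {S, tap}.
Cut edges: S->valve (cap 7), S->tank (cap 7), S->dst (cap 5), tap->sw (cap 4), tap->dst (cap 1). Sum = 24.

24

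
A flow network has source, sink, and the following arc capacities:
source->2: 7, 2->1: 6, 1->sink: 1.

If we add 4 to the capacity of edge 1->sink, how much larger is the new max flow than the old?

4

Original max flow = 1.
After raising cap(1->sink), augmenting paths through that edge carry 4 more units.
New max flow = 5. Increase = 4.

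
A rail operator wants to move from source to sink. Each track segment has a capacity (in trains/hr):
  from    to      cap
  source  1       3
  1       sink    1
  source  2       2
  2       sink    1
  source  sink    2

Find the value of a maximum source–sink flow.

4

Augment source->sink: bottleneck 2. Total 2.
Augment source->1->sink: bottleneck 1. Total 3.
Augment source->2->sink: bottleneck 1. Total 4.
No augmenting path remains in the residual graph.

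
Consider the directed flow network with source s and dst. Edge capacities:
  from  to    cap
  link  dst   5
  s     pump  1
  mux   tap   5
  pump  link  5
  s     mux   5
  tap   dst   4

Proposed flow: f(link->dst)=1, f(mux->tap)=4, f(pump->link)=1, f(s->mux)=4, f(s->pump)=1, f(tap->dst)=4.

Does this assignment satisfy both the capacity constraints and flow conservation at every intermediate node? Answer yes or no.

Every edge has 0 ≤ f(e) ≤ cap(e).
At each intermediate node, inflow equals outflow.

Yes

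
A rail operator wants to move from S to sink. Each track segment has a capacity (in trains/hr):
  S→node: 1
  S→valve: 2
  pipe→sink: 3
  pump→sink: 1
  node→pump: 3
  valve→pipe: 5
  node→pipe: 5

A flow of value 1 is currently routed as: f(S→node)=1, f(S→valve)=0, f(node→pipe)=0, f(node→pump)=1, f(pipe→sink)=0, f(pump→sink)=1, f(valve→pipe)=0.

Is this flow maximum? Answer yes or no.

Residual path S→valve→pipe→sink has bottleneck 2 > 0.
Pushing 2 along it raises the flow to 3, so the given flow is not maximum.

No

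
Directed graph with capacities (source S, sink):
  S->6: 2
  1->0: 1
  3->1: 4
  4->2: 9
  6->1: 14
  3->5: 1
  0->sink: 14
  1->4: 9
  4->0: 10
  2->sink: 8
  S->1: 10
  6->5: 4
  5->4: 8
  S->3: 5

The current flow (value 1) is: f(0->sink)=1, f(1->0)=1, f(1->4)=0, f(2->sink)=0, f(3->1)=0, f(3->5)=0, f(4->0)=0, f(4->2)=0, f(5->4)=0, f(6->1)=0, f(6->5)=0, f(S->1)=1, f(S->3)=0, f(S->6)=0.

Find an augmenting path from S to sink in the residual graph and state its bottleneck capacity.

S->1->4->2->sink, bottleneck 8

Residual along S->1->4->2->sink: S->1: 9, 1->4: 9, 4->2: 9, 2->sink: 8.
Bottleneck = min = 8.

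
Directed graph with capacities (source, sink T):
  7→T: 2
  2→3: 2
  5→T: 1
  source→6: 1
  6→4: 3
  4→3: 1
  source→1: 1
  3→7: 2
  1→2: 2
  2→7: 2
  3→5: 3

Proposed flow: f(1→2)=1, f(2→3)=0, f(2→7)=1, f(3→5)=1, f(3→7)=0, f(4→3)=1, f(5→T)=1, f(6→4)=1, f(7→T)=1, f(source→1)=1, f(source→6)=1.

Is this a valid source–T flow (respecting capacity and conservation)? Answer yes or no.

Every edge has 0 ≤ f(e) ≤ cap(e).
At each intermediate node, inflow equals outflow.

Yes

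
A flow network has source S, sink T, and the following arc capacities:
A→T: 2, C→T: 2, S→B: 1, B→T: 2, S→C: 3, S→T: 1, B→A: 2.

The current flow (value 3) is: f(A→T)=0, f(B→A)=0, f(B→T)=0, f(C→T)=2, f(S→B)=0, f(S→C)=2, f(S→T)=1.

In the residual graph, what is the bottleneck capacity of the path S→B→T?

1

Residual capacities along the path: S→B: 1, B→T: 2.
Minimum is 1.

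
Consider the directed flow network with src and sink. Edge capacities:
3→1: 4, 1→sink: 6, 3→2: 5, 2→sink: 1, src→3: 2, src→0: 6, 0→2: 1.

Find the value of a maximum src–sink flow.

Augment src→0→2→sink: bottleneck 1. Total 1.
Augment src→3→1→sink: bottleneck 2. Total 3.
No augmenting path remains in the residual graph.

3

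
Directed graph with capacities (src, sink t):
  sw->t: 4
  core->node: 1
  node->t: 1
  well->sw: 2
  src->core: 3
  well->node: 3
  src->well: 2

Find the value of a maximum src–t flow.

Augment src->well->sw->t: bottleneck 2. Total 2.
Augment src->core->node->t: bottleneck 1. Total 3.
No augmenting path remains in the residual graph.

3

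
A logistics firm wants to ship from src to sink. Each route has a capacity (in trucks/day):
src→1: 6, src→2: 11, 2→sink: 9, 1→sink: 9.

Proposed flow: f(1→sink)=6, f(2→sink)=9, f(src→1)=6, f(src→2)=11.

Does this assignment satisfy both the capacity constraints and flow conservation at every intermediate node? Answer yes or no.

Conservation fails at 2: inflow 11 ≠ outflow 9.

No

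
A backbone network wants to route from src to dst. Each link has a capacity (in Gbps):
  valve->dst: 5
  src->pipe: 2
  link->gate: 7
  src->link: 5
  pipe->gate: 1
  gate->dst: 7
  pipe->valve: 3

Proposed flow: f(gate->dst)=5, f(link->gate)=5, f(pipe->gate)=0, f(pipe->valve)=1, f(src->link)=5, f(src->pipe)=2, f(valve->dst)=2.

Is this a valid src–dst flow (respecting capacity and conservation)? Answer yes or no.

No

Conservation fails at pipe: inflow 2 ≠ outflow 1.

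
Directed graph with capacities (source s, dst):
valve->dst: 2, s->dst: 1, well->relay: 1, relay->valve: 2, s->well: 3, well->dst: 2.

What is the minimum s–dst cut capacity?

4

Max flow = 4 (via 3 augmenting paths).
In the residual at optimum, the set reachable from s is {s}.
Cut edges: s->well (cap 3), s->dst (cap 1). Sum = 4.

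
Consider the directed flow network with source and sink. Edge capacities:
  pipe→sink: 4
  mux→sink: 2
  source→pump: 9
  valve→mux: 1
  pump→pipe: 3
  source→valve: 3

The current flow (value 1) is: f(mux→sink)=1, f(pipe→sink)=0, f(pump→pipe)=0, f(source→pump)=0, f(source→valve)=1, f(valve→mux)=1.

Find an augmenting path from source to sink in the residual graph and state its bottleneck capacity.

Residual along source→pump→pipe→sink: source→pump: 9, pump→pipe: 3, pipe→sink: 4.
Bottleneck = min = 3.

source→pump→pipe→sink, bottleneck 3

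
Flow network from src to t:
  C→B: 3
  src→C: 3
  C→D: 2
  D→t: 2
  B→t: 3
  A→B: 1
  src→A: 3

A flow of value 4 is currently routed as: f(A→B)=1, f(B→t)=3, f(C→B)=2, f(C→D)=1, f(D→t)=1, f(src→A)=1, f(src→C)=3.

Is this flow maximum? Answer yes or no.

Residual reachable from src: {A, src}; t is not reachable.
Saturated cut: src→C, A→B with total capacity 4 = current flow value. Flow is maximum.

Yes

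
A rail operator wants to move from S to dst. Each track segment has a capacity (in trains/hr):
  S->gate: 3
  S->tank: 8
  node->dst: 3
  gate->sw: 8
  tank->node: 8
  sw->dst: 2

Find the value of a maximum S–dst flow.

5

Augment S->tank->node->dst: bottleneck 3. Total 3.
Augment S->gate->sw->dst: bottleneck 2. Total 5.
No augmenting path remains in the residual graph.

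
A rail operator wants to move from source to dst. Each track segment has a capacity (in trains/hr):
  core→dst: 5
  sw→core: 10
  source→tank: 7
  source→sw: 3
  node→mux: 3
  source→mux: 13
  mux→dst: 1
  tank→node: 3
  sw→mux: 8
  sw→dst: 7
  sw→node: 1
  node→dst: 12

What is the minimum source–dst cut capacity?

Max flow = 7 (via 3 augmenting paths).
In the residual at optimum, the set reachable from source is {mux, source, tank}.
Cut edges: source→sw (cap 3), tank→node (cap 3), mux→dst (cap 1). Sum = 7.

7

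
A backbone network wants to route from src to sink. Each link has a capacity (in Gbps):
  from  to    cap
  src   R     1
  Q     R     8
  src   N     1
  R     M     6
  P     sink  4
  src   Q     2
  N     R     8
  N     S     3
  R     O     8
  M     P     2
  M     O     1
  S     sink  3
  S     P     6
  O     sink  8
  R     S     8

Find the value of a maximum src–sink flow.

4

Augment src→N→S→sink: bottleneck 1. Total 1.
Augment src→R→S→sink: bottleneck 1. Total 2.
Augment src→Q→R→S→sink: bottleneck 1. Total 3.
Augment src→Q→R→O→sink: bottleneck 1. Total 4.
No augmenting path remains in the residual graph.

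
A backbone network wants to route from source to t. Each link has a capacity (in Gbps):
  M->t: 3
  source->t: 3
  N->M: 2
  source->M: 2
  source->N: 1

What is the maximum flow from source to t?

Augment source->t: bottleneck 3. Total 3.
Augment source->M->t: bottleneck 2. Total 5.
Augment source->N->M->t: bottleneck 1. Total 6.
No augmenting path remains in the residual graph.

6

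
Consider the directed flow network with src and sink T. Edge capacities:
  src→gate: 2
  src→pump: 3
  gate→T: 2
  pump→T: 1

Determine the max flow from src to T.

Augment src→pump→T: bottleneck 1. Total 1.
Augment src→gate→T: bottleneck 2. Total 3.
No augmenting path remains in the residual graph.

3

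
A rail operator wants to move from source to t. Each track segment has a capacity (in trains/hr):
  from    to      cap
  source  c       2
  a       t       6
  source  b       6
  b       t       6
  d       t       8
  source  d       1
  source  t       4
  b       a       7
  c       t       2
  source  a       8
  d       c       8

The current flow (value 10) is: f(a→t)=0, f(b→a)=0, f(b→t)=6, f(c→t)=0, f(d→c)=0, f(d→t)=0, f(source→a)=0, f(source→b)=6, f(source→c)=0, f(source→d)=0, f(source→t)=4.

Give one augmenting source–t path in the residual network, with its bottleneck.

Residual along source→d→t: source→d: 1, d→t: 8.
Bottleneck = min = 1.

source→d→t, bottleneck 1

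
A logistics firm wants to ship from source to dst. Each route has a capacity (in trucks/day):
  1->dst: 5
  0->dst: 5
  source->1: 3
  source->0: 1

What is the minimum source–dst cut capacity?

Max flow = 4 (via 2 augmenting paths).
In the residual at optimum, the set reachable from source is {source}.
Cut edges: source->0 (cap 1), source->1 (cap 3). Sum = 4.

4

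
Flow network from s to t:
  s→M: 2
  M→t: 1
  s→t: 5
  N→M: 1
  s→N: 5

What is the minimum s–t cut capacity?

Max flow = 6 (via 2 augmenting paths).
In the residual at optimum, the set reachable from s is {M, N, s}.
Cut edges: s→t (cap 5), M→t (cap 1). Sum = 6.

6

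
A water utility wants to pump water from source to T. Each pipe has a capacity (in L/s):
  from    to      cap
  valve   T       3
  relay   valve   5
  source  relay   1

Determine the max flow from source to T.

Augment source->relay->valve->T: bottleneck 1. Total 1.
No augmenting path remains in the residual graph.

1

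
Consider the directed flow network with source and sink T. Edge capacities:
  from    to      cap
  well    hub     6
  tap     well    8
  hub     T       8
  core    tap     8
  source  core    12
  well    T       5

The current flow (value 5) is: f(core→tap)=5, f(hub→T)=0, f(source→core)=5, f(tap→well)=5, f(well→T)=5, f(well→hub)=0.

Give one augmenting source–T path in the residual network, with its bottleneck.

Residual along source→core→tap→well→hub→T: source→core: 7, core→tap: 3, tap→well: 3, well→hub: 6, hub→T: 8.
Bottleneck = min = 3.

source→core→tap→well→hub→T, bottleneck 3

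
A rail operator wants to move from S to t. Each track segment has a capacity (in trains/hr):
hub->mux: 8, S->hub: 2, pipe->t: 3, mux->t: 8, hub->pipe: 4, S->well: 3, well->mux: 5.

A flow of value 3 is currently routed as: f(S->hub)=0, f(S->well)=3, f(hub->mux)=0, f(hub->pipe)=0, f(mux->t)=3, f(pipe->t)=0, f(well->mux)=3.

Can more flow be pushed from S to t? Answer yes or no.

Residual path S->hub->mux->t has bottleneck 2 > 0.
Pushing 2 along it raises the flow to 5, so the given flow is not maximum.

Yes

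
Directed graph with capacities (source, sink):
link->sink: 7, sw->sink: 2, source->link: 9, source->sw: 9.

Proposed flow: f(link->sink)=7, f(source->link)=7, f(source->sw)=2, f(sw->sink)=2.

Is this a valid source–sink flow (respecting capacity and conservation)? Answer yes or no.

Yes

Every edge has 0 ≤ f(e) ≤ cap(e).
At each intermediate node, inflow equals outflow.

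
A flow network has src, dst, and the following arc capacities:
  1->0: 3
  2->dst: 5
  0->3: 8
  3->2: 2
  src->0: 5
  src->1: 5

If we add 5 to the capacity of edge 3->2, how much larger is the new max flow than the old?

3

Original max flow = 2.
After raising cap(3->2), augmenting paths through that edge carry 3 more units.
New max flow = 5. Increase = 3.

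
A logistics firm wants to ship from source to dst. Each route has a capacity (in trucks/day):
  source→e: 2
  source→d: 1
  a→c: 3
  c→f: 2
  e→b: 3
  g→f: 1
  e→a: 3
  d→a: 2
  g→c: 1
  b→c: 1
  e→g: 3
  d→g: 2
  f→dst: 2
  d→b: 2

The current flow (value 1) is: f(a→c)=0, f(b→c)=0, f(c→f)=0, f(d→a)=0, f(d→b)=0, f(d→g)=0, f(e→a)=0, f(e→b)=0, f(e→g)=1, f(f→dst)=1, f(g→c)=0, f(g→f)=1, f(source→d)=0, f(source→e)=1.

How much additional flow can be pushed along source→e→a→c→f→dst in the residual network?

Residual capacities along the path: source→e: 1, e→a: 3, a→c: 3, c→f: 2, f→dst: 1.
Minimum is 1.

1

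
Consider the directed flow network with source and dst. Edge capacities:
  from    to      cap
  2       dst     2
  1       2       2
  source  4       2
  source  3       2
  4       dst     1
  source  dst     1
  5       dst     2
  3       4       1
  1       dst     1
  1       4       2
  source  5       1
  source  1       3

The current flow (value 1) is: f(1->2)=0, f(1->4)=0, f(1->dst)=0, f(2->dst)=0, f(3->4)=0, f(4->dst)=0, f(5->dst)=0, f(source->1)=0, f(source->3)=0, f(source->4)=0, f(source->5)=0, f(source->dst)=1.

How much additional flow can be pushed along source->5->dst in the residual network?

Residual capacities along the path: source->5: 1, 5->dst: 2.
Minimum is 1.

1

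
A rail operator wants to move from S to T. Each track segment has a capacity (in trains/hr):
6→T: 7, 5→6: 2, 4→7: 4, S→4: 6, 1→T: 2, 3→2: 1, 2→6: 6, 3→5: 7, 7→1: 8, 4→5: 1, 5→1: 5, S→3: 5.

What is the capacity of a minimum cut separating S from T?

5

Max flow = 5 (via 3 augmenting paths).
In the residual at optimum, the set reachable from S is {1, 3, 4, 5, 7, S}.
Cut edges: 3→2 (cap 1), 5→6 (cap 2), 1→T (cap 2). Sum = 5.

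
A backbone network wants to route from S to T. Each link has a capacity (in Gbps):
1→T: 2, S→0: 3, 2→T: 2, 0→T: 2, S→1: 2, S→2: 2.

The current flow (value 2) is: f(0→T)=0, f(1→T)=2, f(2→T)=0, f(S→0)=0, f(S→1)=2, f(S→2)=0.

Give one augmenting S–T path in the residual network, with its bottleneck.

S→0→T, bottleneck 2

Residual along S→0→T: S→0: 3, 0→T: 2.
Bottleneck = min = 2.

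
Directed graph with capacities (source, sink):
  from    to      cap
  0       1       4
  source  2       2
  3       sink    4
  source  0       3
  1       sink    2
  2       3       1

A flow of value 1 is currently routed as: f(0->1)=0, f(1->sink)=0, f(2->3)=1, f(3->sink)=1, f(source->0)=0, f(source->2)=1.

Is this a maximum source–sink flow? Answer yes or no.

No

Residual path source->0->1->sink has bottleneck 2 > 0.
Pushing 2 along it raises the flow to 3, so the given flow is not maximum.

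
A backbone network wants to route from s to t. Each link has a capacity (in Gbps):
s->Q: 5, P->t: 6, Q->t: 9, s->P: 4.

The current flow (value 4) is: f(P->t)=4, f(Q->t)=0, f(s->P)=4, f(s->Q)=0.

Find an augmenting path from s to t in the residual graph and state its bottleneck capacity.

Residual along s->Q->t: s->Q: 5, Q->t: 9.
Bottleneck = min = 5.

s->Q->t, bottleneck 5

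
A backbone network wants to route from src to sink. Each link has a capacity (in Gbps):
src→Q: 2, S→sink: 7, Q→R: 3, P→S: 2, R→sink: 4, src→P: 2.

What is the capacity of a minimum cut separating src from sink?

Max flow = 4 (via 2 augmenting paths).
In the residual at optimum, the set reachable from src is {src}.
Cut edges: src→Q (cap 2), src→P (cap 2). Sum = 4.

4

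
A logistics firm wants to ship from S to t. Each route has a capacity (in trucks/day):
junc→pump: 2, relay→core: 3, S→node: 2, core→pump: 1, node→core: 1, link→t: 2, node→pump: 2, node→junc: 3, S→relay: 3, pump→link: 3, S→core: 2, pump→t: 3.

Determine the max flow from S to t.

Augment S→node→pump→t: bottleneck 2. Total 2.
Augment S→core→pump→t: bottleneck 1. Total 3.
No augmenting path remains in the residual graph.

3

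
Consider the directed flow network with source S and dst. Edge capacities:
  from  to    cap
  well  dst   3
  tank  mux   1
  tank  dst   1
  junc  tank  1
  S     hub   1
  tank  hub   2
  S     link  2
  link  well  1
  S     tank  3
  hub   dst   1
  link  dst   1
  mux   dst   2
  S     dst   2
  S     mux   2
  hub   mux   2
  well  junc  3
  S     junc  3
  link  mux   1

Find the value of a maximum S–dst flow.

Augment S->dst: bottleneck 2. Total 2.
Augment S->link->dst: bottleneck 1. Total 3.
Augment S->tank->dst: bottleneck 1. Total 4.
Augment S->hub->dst: bottleneck 1. Total 5.
Augment S->mux->dst: bottleneck 2. Total 7.
Augment S->link->well->dst: bottleneck 1. Total 8.
No augmenting path remains in the residual graph.

8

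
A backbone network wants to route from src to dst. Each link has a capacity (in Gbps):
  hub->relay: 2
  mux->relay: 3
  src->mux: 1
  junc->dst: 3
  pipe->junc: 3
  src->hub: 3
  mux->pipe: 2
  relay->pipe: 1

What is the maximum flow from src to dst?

Augment src->mux->pipe->junc->dst: bottleneck 1. Total 1.
Augment src->hub->relay->pipe->junc->dst: bottleneck 1. Total 2.
No augmenting path remains in the residual graph.

2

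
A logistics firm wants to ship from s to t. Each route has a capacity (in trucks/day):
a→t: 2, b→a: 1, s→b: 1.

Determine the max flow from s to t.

1

Augment s→b→a→t: bottleneck 1. Total 1.
No augmenting path remains in the residual graph.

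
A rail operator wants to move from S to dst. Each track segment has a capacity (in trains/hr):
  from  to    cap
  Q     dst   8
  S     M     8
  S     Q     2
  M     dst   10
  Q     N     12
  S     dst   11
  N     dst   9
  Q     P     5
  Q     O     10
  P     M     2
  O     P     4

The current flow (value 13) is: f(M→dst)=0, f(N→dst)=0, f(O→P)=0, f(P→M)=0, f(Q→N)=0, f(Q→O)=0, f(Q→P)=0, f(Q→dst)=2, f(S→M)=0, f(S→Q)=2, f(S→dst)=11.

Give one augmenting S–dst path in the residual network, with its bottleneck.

Residual along S→M→dst: S→M: 8, M→dst: 10.
Bottleneck = min = 8.

S→M→dst, bottleneck 8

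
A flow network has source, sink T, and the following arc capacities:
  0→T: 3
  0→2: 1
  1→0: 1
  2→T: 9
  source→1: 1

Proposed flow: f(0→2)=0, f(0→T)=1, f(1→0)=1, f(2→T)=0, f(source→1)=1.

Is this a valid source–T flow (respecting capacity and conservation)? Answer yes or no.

Every edge has 0 ≤ f(e) ≤ cap(e).
At each intermediate node, inflow equals outflow.

Yes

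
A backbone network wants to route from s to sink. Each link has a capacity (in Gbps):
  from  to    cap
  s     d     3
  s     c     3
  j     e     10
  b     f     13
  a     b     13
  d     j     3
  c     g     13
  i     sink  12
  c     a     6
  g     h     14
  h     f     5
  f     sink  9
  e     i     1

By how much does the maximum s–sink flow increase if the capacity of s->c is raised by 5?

5

Original max flow = 4.
After raising cap(s->c), augmenting paths through that edge carry 5 more units.
New max flow = 9. Increase = 5.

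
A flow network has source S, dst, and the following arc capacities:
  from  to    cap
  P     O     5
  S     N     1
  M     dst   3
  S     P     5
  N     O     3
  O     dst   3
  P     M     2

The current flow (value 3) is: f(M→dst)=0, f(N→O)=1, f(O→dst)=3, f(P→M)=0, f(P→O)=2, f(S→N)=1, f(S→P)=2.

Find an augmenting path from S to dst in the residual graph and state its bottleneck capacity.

S→P→M→dst, bottleneck 2

Residual along S→P→M→dst: S→P: 3, P→M: 2, M→dst: 3.
Bottleneck = min = 2.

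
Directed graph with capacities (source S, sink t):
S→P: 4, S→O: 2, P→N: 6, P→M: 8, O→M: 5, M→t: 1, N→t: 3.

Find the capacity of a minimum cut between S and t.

4

Max flow = 4 (via 2 augmenting paths).
In the residual at optimum, the set reachable from S is {M, N, O, P, S}.
Cut edges: M→t (cap 1), N→t (cap 3). Sum = 4.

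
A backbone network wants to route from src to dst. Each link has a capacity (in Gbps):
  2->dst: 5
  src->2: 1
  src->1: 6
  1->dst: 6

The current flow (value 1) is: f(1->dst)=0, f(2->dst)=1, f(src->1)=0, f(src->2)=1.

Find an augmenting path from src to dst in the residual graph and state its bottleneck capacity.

src->1->dst, bottleneck 6

Residual along src->1->dst: src->1: 6, 1->dst: 6.
Bottleneck = min = 6.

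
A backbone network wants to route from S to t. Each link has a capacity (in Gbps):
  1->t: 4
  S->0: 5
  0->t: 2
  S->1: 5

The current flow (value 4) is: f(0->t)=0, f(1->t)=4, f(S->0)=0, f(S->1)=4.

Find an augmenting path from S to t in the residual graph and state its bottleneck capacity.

Residual along S->0->t: S->0: 5, 0->t: 2.
Bottleneck = min = 2.

S->0->t, bottleneck 2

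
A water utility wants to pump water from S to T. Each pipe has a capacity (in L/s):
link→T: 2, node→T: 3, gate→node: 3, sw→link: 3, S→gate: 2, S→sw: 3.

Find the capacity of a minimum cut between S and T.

4

Max flow = 4 (via 2 augmenting paths).
In the residual at optimum, the set reachable from S is {S, link, sw}.
Cut edges: S→gate (cap 2), link→T (cap 2). Sum = 4.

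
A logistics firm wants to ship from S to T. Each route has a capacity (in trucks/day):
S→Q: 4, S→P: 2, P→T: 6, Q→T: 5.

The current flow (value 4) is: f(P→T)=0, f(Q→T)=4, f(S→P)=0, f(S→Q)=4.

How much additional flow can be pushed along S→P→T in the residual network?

2

Residual capacities along the path: S→P: 2, P→T: 6.
Minimum is 2.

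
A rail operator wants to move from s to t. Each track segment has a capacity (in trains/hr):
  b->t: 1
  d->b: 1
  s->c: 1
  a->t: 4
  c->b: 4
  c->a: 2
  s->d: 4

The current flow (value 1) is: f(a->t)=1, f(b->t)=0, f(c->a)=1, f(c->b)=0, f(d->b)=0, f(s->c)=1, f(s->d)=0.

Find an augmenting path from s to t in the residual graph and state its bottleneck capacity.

s->d->b->t, bottleneck 1

Residual along s->d->b->t: s->d: 4, d->b: 1, b->t: 1.
Bottleneck = min = 1.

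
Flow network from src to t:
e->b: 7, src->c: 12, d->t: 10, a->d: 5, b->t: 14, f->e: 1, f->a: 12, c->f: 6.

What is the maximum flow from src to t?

Augment src->c->f->e->b->t: bottleneck 1. Total 1.
Augment src->c->f->a->d->t: bottleneck 5. Total 6.
No augmenting path remains in the residual graph.

6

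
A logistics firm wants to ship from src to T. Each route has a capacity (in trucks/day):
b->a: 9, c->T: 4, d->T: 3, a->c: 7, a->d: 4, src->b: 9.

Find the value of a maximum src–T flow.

7

Augment src->b->a->c->T: bottleneck 4. Total 4.
Augment src->b->a->d->T: bottleneck 3. Total 7.
No augmenting path remains in the residual graph.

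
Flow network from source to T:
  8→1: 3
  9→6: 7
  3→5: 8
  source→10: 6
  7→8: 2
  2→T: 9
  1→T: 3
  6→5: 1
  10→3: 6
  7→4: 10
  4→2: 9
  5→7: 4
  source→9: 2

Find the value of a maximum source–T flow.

Augment source→9→6→5→7→4→2→T: bottleneck 1. Total 1.
Augment source→10→3→5→7→4→2→T: bottleneck 3. Total 4.
No augmenting path remains in the residual graph.

4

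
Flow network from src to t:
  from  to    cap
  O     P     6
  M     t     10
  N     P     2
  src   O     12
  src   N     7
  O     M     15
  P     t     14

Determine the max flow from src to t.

Augment src→O→M→t: bottleneck 10. Total 10.
Augment src→O→P→t: bottleneck 2. Total 12.
Augment src→N→P→t: bottleneck 2. Total 14.
No augmenting path remains in the residual graph.

14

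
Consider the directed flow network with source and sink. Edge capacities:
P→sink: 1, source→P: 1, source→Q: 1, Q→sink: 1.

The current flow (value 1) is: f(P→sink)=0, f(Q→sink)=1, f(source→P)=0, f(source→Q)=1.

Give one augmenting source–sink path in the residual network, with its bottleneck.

source→P→sink, bottleneck 1

Residual along source→P→sink: source→P: 1, P→sink: 1.
Bottleneck = min = 1.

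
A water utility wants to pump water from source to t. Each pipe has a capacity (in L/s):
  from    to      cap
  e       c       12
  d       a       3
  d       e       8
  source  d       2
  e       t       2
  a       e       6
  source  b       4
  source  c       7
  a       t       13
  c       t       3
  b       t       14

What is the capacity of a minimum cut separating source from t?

9

Max flow = 9 (via 3 augmenting paths).
In the residual at optimum, the set reachable from source is {c, source}.
Cut edges: source→d (cap 2), source→b (cap 4), c→t (cap 3). Sum = 9.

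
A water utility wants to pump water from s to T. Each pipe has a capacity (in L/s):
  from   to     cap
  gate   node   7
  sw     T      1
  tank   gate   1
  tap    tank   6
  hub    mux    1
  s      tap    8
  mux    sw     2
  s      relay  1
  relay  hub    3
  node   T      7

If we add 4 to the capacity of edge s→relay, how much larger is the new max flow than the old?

0

Original max flow = 2.
Even with extra capacity on s→relay, another cut of capacity 2 remains binding.
New max flow = 2. Increase = 0.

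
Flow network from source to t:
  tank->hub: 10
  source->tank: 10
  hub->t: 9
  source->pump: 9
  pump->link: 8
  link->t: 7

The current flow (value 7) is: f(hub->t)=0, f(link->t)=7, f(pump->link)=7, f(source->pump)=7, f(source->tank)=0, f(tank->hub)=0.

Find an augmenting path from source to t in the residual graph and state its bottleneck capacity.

Residual along source->tank->hub->t: source->tank: 10, tank->hub: 10, hub->t: 9.
Bottleneck = min = 9.

source->tank->hub->t, bottleneck 9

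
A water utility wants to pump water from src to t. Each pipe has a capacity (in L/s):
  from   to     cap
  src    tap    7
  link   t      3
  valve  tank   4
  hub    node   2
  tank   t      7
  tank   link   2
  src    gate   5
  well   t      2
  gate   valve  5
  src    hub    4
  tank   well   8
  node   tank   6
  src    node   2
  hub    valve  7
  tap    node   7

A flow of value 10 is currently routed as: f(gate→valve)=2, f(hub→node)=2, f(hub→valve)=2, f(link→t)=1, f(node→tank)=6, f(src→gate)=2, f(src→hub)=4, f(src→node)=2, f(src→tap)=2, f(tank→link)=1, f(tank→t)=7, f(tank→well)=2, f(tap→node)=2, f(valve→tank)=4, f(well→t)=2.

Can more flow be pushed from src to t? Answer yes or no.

No

Residual reachable from src: {gate, hub, node, src, tap, valve}; t is not reachable.
Saturated cut: valve→tank, node→tank with total capacity 10 = current flow value. Flow is maximum.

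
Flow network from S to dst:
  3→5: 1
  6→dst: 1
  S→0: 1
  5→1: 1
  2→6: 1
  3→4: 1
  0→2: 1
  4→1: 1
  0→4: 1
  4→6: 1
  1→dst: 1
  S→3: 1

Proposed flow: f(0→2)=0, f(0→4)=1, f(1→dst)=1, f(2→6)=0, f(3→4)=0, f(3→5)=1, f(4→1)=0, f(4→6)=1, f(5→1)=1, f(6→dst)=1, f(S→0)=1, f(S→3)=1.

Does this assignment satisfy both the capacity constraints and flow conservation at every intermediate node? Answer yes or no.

Yes

Every edge has 0 ≤ f(e) ≤ cap(e).
At each intermediate node, inflow equals outflow.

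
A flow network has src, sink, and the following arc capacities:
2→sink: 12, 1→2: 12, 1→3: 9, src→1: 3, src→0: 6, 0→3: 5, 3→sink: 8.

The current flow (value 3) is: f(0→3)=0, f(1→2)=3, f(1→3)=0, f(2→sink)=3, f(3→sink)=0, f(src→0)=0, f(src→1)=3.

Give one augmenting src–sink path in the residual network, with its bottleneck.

Residual along src→0→3→sink: src→0: 6, 0→3: 5, 3→sink: 8.
Bottleneck = min = 5.

src→0→3→sink, bottleneck 5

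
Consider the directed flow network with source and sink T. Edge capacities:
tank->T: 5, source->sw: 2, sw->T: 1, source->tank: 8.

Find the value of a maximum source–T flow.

Augment source->tank->T: bottleneck 5. Total 5.
Augment source->sw->T: bottleneck 1. Total 6.
No augmenting path remains in the residual graph.

6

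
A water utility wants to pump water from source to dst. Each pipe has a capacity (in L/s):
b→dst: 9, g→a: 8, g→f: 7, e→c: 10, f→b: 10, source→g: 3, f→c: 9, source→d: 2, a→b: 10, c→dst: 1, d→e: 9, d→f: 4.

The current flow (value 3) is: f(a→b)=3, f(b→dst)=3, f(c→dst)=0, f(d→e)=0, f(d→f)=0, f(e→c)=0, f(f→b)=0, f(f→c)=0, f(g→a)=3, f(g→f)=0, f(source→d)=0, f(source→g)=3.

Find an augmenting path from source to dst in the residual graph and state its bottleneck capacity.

source→d→f→b→dst, bottleneck 2

Residual along source→d→f→b→dst: source→d: 2, d→f: 4, f→b: 10, b→dst: 6.
Bottleneck = min = 2.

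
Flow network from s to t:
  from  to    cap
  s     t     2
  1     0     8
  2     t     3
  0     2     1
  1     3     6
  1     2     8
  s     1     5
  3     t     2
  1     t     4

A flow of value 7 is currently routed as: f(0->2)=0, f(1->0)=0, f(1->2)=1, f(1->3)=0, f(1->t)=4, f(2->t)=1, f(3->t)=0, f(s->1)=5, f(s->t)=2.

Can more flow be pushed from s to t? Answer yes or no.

No

Residual reachable from s: {s}; t is not reachable.
Saturated cut: s->1, s->t with total capacity 7 = current flow value. Flow is maximum.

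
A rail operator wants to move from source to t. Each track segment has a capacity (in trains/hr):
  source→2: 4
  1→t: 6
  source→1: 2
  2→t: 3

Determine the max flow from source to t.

5

Augment source→1→t: bottleneck 2. Total 2.
Augment source→2→t: bottleneck 3. Total 5.
No augmenting path remains in the residual graph.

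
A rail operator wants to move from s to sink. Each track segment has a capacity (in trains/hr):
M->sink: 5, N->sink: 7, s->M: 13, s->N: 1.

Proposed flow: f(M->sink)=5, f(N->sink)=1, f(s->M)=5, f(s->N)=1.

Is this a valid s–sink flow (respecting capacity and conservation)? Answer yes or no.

Yes

Every edge has 0 ≤ f(e) ≤ cap(e).
At each intermediate node, inflow equals outflow.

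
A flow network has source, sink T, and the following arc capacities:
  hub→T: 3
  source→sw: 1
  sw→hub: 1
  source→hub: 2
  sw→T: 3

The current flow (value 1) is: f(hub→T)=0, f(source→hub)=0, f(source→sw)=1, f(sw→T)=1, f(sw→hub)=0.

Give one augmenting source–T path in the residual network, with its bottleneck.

Residual along source→hub→T: source→hub: 2, hub→T: 3.
Bottleneck = min = 2.

source→hub→T, bottleneck 2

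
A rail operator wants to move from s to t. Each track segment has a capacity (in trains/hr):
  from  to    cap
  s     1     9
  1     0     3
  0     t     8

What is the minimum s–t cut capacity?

Max flow = 3 (via 1 augmenting path).
In the residual at optimum, the set reachable from s is {1, s}.
Cut edges: 1->0 (cap 3). Sum = 3.

3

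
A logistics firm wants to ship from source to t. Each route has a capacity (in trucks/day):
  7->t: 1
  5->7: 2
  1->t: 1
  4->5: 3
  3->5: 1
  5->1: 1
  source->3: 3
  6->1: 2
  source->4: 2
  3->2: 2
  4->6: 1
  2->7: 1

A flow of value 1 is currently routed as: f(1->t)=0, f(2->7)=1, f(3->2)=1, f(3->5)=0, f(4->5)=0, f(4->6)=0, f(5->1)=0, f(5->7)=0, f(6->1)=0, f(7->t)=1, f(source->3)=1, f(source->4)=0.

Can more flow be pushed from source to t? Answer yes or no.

Yes

Residual path source->3->5->1->t has bottleneck 1 > 0.
Pushing 1 along it raises the flow to 2, so the given flow is not maximum.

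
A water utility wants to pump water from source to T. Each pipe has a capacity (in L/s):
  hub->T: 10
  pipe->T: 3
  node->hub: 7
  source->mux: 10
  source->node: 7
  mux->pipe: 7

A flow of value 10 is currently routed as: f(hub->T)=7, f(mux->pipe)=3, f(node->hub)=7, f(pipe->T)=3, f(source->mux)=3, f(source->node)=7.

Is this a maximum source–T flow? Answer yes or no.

Yes

Residual reachable from source: {mux, pipe, source}; T is not reachable.
Saturated cut: source->node, pipe->T with total capacity 10 = current flow value. Flow is maximum.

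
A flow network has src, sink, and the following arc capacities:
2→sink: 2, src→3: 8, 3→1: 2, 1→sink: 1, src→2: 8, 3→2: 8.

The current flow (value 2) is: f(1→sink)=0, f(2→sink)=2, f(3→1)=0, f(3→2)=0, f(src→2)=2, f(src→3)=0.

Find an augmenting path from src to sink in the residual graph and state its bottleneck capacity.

src→3→1→sink, bottleneck 1

Residual along src→3→1→sink: src→3: 8, 3→1: 2, 1→sink: 1.
Bottleneck = min = 1.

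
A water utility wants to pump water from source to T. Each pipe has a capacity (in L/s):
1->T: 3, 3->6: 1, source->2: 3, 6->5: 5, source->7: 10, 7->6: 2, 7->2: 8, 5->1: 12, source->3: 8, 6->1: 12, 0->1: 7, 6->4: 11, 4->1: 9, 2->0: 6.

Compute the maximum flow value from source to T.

Augment source->3->6->1->T: bottleneck 1. Total 1.
Augment source->7->6->1->T: bottleneck 2. Total 3.
No augmenting path remains in the residual graph.

3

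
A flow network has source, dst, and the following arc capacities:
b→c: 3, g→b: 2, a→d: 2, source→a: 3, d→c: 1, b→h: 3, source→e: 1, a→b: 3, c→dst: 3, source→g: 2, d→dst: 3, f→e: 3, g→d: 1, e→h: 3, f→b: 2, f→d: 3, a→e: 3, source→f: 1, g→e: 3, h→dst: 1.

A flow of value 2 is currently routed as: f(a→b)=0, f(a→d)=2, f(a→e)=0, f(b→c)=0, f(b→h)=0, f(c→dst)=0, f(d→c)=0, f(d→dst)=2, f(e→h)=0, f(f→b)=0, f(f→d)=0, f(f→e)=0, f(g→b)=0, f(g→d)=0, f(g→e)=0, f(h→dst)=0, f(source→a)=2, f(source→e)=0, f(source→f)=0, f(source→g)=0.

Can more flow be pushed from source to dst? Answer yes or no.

Residual path source→f→d→dst has bottleneck 1 > 0.
Pushing 1 along it raises the flow to 3, so the given flow is not maximum.

Yes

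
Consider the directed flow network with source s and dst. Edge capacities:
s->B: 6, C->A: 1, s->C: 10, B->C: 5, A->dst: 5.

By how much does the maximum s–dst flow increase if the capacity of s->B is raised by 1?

0

Original max flow = 1.
Edge s->B does not cross the min cut (source side {B, C, s}), so extra capacity there cannot help.
New max flow = 1. Increase = 0.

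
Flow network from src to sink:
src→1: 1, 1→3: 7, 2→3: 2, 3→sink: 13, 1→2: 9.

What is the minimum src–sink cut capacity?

1

Max flow = 1 (via 1 augmenting path).
In the residual at optimum, the set reachable from src is {src}.
Cut edges: src→1 (cap 1). Sum = 1.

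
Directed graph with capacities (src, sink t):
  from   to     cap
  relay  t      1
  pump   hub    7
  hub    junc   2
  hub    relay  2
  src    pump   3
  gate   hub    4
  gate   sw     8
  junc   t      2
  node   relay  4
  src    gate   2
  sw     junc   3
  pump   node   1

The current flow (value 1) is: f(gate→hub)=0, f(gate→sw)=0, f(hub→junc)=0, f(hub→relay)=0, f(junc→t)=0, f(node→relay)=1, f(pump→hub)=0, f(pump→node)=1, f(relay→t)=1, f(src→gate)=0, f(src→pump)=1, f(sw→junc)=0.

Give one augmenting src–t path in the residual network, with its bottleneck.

Residual along src→pump→hub→junc→t: src→pump: 2, pump→hub: 7, hub→junc: 2, junc→t: 2.
Bottleneck = min = 2.

src→pump→hub→junc→t, bottleneck 2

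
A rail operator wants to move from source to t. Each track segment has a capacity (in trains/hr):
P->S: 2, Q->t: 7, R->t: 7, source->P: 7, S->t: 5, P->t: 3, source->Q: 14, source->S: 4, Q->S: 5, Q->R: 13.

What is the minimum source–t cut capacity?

22

Max flow = 22 (via 5 augmenting paths).
In the residual at optimum, the set reachable from source is {P, S, source}.
Cut edges: source->Q (cap 14), P->t (cap 3), S->t (cap 5). Sum = 22.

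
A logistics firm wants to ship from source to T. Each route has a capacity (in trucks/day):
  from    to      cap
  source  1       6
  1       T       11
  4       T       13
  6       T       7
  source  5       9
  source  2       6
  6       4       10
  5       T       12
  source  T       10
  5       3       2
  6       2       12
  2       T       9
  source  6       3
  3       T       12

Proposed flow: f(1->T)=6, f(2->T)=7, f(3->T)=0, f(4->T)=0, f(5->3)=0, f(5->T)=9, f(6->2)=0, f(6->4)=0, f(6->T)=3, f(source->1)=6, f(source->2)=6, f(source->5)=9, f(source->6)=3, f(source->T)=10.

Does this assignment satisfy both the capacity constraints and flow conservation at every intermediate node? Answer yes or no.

Conservation fails at 2: inflow 6 ≠ outflow 7.

No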